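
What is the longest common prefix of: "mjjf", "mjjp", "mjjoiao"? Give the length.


Words: mjjf, mjjp, mjjoiao
  Position 0: all 'm' => match
  Position 1: all 'j' => match
  Position 2: all 'j' => match
  Position 3: ('f', 'p', 'o') => mismatch, stop
LCP = "mjj" (length 3)

3


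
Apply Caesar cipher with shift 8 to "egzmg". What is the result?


Caesar cipher: shift "egzmg" by 8
  'e' (pos 4) + 8 = pos 12 = 'm'
  'g' (pos 6) + 8 = pos 14 = 'o'
  'z' (pos 25) + 8 = pos 7 = 'h'
  'm' (pos 12) + 8 = pos 20 = 'u'
  'g' (pos 6) + 8 = pos 14 = 'o'
Result: mohuo

mohuo


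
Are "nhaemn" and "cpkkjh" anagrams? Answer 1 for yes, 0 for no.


Strings: "nhaemn", "cpkkjh"
Sorted first:  aehmnn
Sorted second: chjkkp
Differ at position 0: 'a' vs 'c' => not anagrams

0


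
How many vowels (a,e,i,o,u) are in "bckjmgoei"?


Input: bckjmgoei
Checking each character:
  'b' at position 0: consonant
  'c' at position 1: consonant
  'k' at position 2: consonant
  'j' at position 3: consonant
  'm' at position 4: consonant
  'g' at position 5: consonant
  'o' at position 6: vowel (running total: 1)
  'e' at position 7: vowel (running total: 2)
  'i' at position 8: vowel (running total: 3)
Total vowels: 3

3


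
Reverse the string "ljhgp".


Input: ljhgp
Reading characters right to left:
  Position 4: 'p'
  Position 3: 'g'
  Position 2: 'h'
  Position 1: 'j'
  Position 0: 'l'
Reversed: pghjl

pghjl


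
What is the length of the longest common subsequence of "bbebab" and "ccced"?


LCS of "bbebab" and "ccced"
DP table:
           c    c    c    e    d
      0    0    0    0    0    0
  b   0    0    0    0    0    0
  b   0    0    0    0    0    0
  e   0    0    0    0    1    1
  b   0    0    0    0    1    1
  a   0    0    0    0    1    1
  b   0    0    0    0    1    1
LCS length = dp[6][5] = 1

1


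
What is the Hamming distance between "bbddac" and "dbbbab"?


Comparing "bbddac" and "dbbbab" position by position:
  Position 0: 'b' vs 'd' => differ
  Position 1: 'b' vs 'b' => same
  Position 2: 'd' vs 'b' => differ
  Position 3: 'd' vs 'b' => differ
  Position 4: 'a' vs 'a' => same
  Position 5: 'c' vs 'b' => differ
Total differences (Hamming distance): 4

4


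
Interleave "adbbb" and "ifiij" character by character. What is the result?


Interleaving "adbbb" and "ifiij":
  Position 0: 'a' from first, 'i' from second => "ai"
  Position 1: 'd' from first, 'f' from second => "df"
  Position 2: 'b' from first, 'i' from second => "bi"
  Position 3: 'b' from first, 'i' from second => "bi"
  Position 4: 'b' from first, 'j' from second => "bj"
Result: aidfbibibj

aidfbibibj


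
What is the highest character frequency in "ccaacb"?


Input: ccaacb
Character counts:
  'a': 2
  'b': 1
  'c': 3
Maximum frequency: 3

3


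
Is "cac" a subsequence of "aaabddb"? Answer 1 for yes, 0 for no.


Check if "cac" is a subsequence of "aaabddb"
Greedy scan:
  Position 0 ('a'): no match needed
  Position 1 ('a'): no match needed
  Position 2 ('a'): no match needed
  Position 3 ('b'): no match needed
  Position 4 ('d'): no match needed
  Position 5 ('d'): no match needed
  Position 6 ('b'): no match needed
Only matched 0/3 characters => not a subsequence

0


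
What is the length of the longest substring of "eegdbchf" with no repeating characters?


Input: "eegdbchf"
Sliding window (track last position of each char):
  Position 0 ('e'): window [0,0] length 1 -- new best
  Position 1 ('e'): repeat (last at 0), move window start to 1
  Position 1 ('e'): window [1,1] length 1
  Position 2 ('g'): window [1,2] length 2 -- new best
  Position 3 ('d'): window [1,3] length 3 -- new best
  Position 4 ('b'): window [1,4] length 4 -- new best
  Position 5 ('c'): window [1,5] length 5 -- new best
  Position 6 ('h'): window [1,6] length 6 -- new best
  Position 7 ('f'): window [1,7] length 7 -- new best
Longest substring with no repeats: "egdbchf" with length 7

7


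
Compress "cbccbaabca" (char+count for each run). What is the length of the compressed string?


Input: cbccbaabca
Runs:
  'c' x 1 => "c1"
  'b' x 1 => "b1"
  'c' x 2 => "c2"
  'b' x 1 => "b1"
  'a' x 2 => "a2"
  'b' x 1 => "b1"
  'c' x 1 => "c1"
  'a' x 1 => "a1"
Compressed: "c1b1c2b1a2b1c1a1"
Compressed length: 16

16


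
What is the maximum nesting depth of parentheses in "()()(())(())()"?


Input: "()()(())(())()"
Tracking depth:
  Position 0 '(': depth becomes 1
  Position 1 ')': depth becomes 0
  Position 2 '(': depth becomes 1
  Position 3 ')': depth becomes 0
  Position 4 '(': depth becomes 1
  Position 5 '(': depth becomes 2
  Position 6 ')': depth becomes 1
  Position 7 ')': depth becomes 0
  Position 8 '(': depth becomes 1
  Position 9 '(': depth becomes 2
  Position 10 ')': depth becomes 1
  Position 11 ')': depth becomes 0
  Position 12 '(': depth becomes 1
  Position 13 ')': depth becomes 0
Maximum depth reached: 2

2


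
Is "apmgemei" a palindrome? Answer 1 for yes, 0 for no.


Input: apmgemei
Reversed: iemegmpa
  Compare pos 0 ('a') with pos 7 ('i'): MISMATCH
  Compare pos 1 ('p') with pos 6 ('e'): MISMATCH
  Compare pos 2 ('m') with pos 5 ('m'): match
  Compare pos 3 ('g') with pos 4 ('e'): MISMATCH
Result: not a palindrome

0


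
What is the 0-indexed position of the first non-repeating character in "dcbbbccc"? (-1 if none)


Input: dcbbbccc
Character frequencies:
  'b': 3
  'c': 4
  'd': 1
Scanning left to right for freq == 1:
  Position 0 ('d'): unique! => answer = 0

0


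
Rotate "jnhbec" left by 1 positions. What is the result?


Input: "jnhbec", rotate left by 1
First 1 characters: "j"
Remaining characters: "nhbec"
Concatenate remaining + first: "nhbec" + "j" = "nhbecj"

nhbecj


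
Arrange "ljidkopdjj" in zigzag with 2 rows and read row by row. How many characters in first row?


Zigzag "ljidkopdjj" into 2 rows:
Placing characters:
  'l' => row 0
  'j' => row 1
  'i' => row 0
  'd' => row 1
  'k' => row 0
  'o' => row 1
  'p' => row 0
  'd' => row 1
  'j' => row 0
  'j' => row 1
Rows:
  Row 0: "likpj"
  Row 1: "jdodj"
First row length: 5

5


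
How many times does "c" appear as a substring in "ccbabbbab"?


Searching for "c" in "ccbabbbab"
Scanning each position:
  Position 0: "c" => MATCH
  Position 1: "c" => MATCH
  Position 2: "b" => no
  Position 3: "a" => no
  Position 4: "b" => no
  Position 5: "b" => no
  Position 6: "b" => no
  Position 7: "a" => no
  Position 8: "b" => no
Total occurrences: 2

2


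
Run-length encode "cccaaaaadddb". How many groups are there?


Input: cccaaaaadddb
Scanning for consecutive runs:
  Group 1: 'c' x 3 (positions 0-2)
  Group 2: 'a' x 5 (positions 3-7)
  Group 3: 'd' x 3 (positions 8-10)
  Group 4: 'b' x 1 (positions 11-11)
Total groups: 4

4


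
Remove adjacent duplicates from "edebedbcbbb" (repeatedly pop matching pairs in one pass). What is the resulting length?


Input: edebedbcbbb
Stack-based adjacent duplicate removal:
  Read 'e': push. Stack: e
  Read 'd': push. Stack: ed
  Read 'e': push. Stack: ede
  Read 'b': push. Stack: edeb
  Read 'e': push. Stack: edebe
  Read 'd': push. Stack: edebed
  Read 'b': push. Stack: edebedb
  Read 'c': push. Stack: edebedbc
  Read 'b': push. Stack: edebedbcb
  Read 'b': matches stack top 'b' => pop. Stack: edebedbc
  Read 'b': push. Stack: edebedbcb
Final stack: "edebedbcb" (length 9)

9


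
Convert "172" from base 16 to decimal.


Input: "172" in base 16
Positional expansion:
  Digit '1' (value 1) x 16^2 = 256
  Digit '7' (value 7) x 16^1 = 112
  Digit '2' (value 2) x 16^0 = 2
Sum = 370

370


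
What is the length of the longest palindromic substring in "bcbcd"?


Input: "bcbcd"
Checking substrings for palindromes:
  [0:3] "bcb" (len 3) => palindrome
  [1:4] "cbc" (len 3) => palindrome
Longest palindromic substring: "bcb" with length 3

3


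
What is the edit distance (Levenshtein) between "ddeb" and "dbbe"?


Computing edit distance: "ddeb" -> "dbbe"
DP table:
           d    b    b    e
      0    1    2    3    4
  d   1    0    1    2    3
  d   2    1    1    2    3
  e   3    2    2    2    2
  b   4    3    2    2    3
Edit distance = dp[4][4] = 3

3


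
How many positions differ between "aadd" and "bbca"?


Comparing "aadd" and "bbca" position by position:
  Position 0: 'a' vs 'b' => DIFFER
  Position 1: 'a' vs 'b' => DIFFER
  Position 2: 'd' vs 'c' => DIFFER
  Position 3: 'd' vs 'a' => DIFFER
Positions that differ: 4

4


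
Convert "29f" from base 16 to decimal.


Input: "29f" in base 16
Positional expansion:
  Digit '2' (value 2) x 16^2 = 512
  Digit '9' (value 9) x 16^1 = 144
  Digit 'f' (value 15) x 16^0 = 15
Sum = 671

671


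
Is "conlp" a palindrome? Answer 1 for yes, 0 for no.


Input: conlp
Reversed: plnoc
  Compare pos 0 ('c') with pos 4 ('p'): MISMATCH
  Compare pos 1 ('o') with pos 3 ('l'): MISMATCH
Result: not a palindrome

0


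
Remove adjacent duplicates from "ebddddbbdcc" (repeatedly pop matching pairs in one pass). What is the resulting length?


Input: ebddddbbdcc
Stack-based adjacent duplicate removal:
  Read 'e': push. Stack: e
  Read 'b': push. Stack: eb
  Read 'd': push. Stack: ebd
  Read 'd': matches stack top 'd' => pop. Stack: eb
  Read 'd': push. Stack: ebd
  Read 'd': matches stack top 'd' => pop. Stack: eb
  Read 'b': matches stack top 'b' => pop. Stack: e
  Read 'b': push. Stack: eb
  Read 'd': push. Stack: ebd
  Read 'c': push. Stack: ebdc
  Read 'c': matches stack top 'c' => pop. Stack: ebd
Final stack: "ebd" (length 3)

3


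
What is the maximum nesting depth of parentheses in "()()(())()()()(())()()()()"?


Input: "()()(())()()()(())()()()()"
Tracking depth:
  Position 0 '(': depth becomes 1
  Position 1 ')': depth becomes 0
  Position 2 '(': depth becomes 1
  Position 3 ')': depth becomes 0
  Position 4 '(': depth becomes 1
  Position 5 '(': depth becomes 2
  Position 6 ')': depth becomes 1
  Position 7 ')': depth becomes 0
  Position 8 '(': depth becomes 1
  Position 9 ')': depth becomes 0
  Position 10 '(': depth becomes 1
  Position 11 ')': depth becomes 0
  Position 12 '(': depth becomes 1
  Position 13 ')': depth becomes 0
  Position 14 '(': depth becomes 1
  Position 15 '(': depth becomes 2
  Position 16 ')': depth becomes 1
  Position 17 ')': depth becomes 0
  Position 18 '(': depth becomes 1
  Position 19 ')': depth becomes 0
  Position 20 '(': depth becomes 1
  Position 21 ')': depth becomes 0
  Position 22 '(': depth becomes 1
  Position 23 ')': depth becomes 0
  Position 24 '(': depth becomes 1
  Position 25 ')': depth becomes 0
Maximum depth reached: 2

2


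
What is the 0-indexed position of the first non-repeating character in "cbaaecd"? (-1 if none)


Input: cbaaecd
Character frequencies:
  'a': 2
  'b': 1
  'c': 2
  'd': 1
  'e': 1
Scanning left to right for freq == 1:
  Position 0 ('c'): freq=2, skip
  Position 1 ('b'): unique! => answer = 1

1


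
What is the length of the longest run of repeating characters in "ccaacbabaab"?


Input: "ccaacbabaab"
Scanning for longest run:
  Position 1 ('c'): continues run of 'c', length=2
  Position 2 ('a'): new char, reset run to 1
  Position 3 ('a'): continues run of 'a', length=2
  Position 4 ('c'): new char, reset run to 1
  Position 5 ('b'): new char, reset run to 1
  Position 6 ('a'): new char, reset run to 1
  Position 7 ('b'): new char, reset run to 1
  Position 8 ('a'): new char, reset run to 1
  Position 9 ('a'): continues run of 'a', length=2
  Position 10 ('b'): new char, reset run to 1
Longest run: 'c' with length 2

2


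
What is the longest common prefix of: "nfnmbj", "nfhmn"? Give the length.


Words: nfnmbj, nfhmn
  Position 0: all 'n' => match
  Position 1: all 'f' => match
  Position 2: ('n', 'h') => mismatch, stop
LCP = "nf" (length 2)

2


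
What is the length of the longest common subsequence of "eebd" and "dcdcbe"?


LCS of "eebd" and "dcdcbe"
DP table:
           d    c    d    c    b    e
      0    0    0    0    0    0    0
  e   0    0    0    0    0    0    1
  e   0    0    0    0    0    0    1
  b   0    0    0    0    0    1    1
  d   0    1    1    1    1    1    1
LCS length = dp[4][6] = 1

1


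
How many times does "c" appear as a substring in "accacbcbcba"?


Searching for "c" in "accacbcbcba"
Scanning each position:
  Position 0: "a" => no
  Position 1: "c" => MATCH
  Position 2: "c" => MATCH
  Position 3: "a" => no
  Position 4: "c" => MATCH
  Position 5: "b" => no
  Position 6: "c" => MATCH
  Position 7: "b" => no
  Position 8: "c" => MATCH
  Position 9: "b" => no
  Position 10: "a" => no
Total occurrences: 5

5


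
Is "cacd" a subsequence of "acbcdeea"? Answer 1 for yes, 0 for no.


Check if "cacd" is a subsequence of "acbcdeea"
Greedy scan:
  Position 0 ('a'): no match needed
  Position 1 ('c'): matches sub[0] = 'c'
  Position 2 ('b'): no match needed
  Position 3 ('c'): no match needed
  Position 4 ('d'): no match needed
  Position 5 ('e'): no match needed
  Position 6 ('e'): no match needed
  Position 7 ('a'): matches sub[1] = 'a'
Only matched 2/4 characters => not a subsequence

0


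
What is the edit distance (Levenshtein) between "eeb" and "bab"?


Computing edit distance: "eeb" -> "bab"
DP table:
           b    a    b
      0    1    2    3
  e   1    1    2    3
  e   2    2    2    3
  b   3    2    3    2
Edit distance = dp[3][3] = 2

2


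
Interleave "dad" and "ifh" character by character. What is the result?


Interleaving "dad" and "ifh":
  Position 0: 'd' from first, 'i' from second => "di"
  Position 1: 'a' from first, 'f' from second => "af"
  Position 2: 'd' from first, 'h' from second => "dh"
Result: diafdh

diafdh


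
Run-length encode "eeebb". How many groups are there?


Input: eeebb
Scanning for consecutive runs:
  Group 1: 'e' x 3 (positions 0-2)
  Group 2: 'b' x 2 (positions 3-4)
Total groups: 2

2


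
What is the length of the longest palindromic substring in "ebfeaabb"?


Input: "ebfeaabb"
Checking substrings for palindromes:
  [4:6] "aa" (len 2) => palindrome
  [6:8] "bb" (len 2) => palindrome
Longest palindromic substring: "aa" with length 2

2


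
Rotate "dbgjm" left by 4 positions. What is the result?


Input: "dbgjm", rotate left by 4
First 4 characters: "dbgj"
Remaining characters: "m"
Concatenate remaining + first: "m" + "dbgj" = "mdbgj"

mdbgj


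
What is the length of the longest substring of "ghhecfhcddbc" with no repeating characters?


Input: "ghhecfhcddbc"
Sliding window (track last position of each char):
  Position 0 ('g'): window [0,0] length 1 -- new best
  Position 1 ('h'): window [0,1] length 2 -- new best
  Position 2 ('h'): repeat (last at 1), move window start to 2
  Position 2 ('h'): window [2,2] length 1
  Position 3 ('e'): window [2,3] length 2
  Position 4 ('c'): window [2,4] length 3 -- new best
  Position 5 ('f'): window [2,5] length 4 -- new best
  Position 6 ('h'): repeat (last at 2), move window start to 3
  Position 6 ('h'): window [3,6] length 4
  Position 7 ('c'): repeat (last at 4), move window start to 5
  Position 7 ('c'): window [5,7] length 3
  Position 8 ('d'): window [5,8] length 4
  Position 9 ('d'): repeat (last at 8), move window start to 9
  Position 9 ('d'): window [9,9] length 1
  Position 10 ('b'): window [9,10] length 2
  Position 11 ('c'): window [9,11] length 3
Longest substring with no repeats: "hecf" with length 4

4


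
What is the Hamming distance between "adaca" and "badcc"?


Comparing "adaca" and "badcc" position by position:
  Position 0: 'a' vs 'b' => differ
  Position 1: 'd' vs 'a' => differ
  Position 2: 'a' vs 'd' => differ
  Position 3: 'c' vs 'c' => same
  Position 4: 'a' vs 'c' => differ
Total differences (Hamming distance): 4

4


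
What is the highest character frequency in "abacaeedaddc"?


Input: abacaeedaddc
Character counts:
  'a': 4
  'b': 1
  'c': 2
  'd': 3
  'e': 2
Maximum frequency: 4

4


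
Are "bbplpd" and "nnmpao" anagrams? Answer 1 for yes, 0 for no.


Strings: "bbplpd", "nnmpao"
Sorted first:  bbdlpp
Sorted second: amnnop
Differ at position 0: 'b' vs 'a' => not anagrams

0


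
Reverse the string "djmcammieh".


Input: djmcammieh
Reading characters right to left:
  Position 9: 'h'
  Position 8: 'e'
  Position 7: 'i'
  Position 6: 'm'
  Position 5: 'm'
  Position 4: 'a'
  Position 3: 'c'
  Position 2: 'm'
  Position 1: 'j'
  Position 0: 'd'
Reversed: heimmacmjd

heimmacmjd


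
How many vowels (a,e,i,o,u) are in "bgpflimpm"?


Input: bgpflimpm
Checking each character:
  'b' at position 0: consonant
  'g' at position 1: consonant
  'p' at position 2: consonant
  'f' at position 3: consonant
  'l' at position 4: consonant
  'i' at position 5: vowel (running total: 1)
  'm' at position 6: consonant
  'p' at position 7: consonant
  'm' at position 8: consonant
Total vowels: 1

1


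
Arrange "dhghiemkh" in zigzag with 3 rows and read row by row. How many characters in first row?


Zigzag "dhghiemkh" into 3 rows:
Placing characters:
  'd' => row 0
  'h' => row 1
  'g' => row 2
  'h' => row 1
  'i' => row 0
  'e' => row 1
  'm' => row 2
  'k' => row 1
  'h' => row 0
Rows:
  Row 0: "dih"
  Row 1: "hhek"
  Row 2: "gm"
First row length: 3

3


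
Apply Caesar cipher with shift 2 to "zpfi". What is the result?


Caesar cipher: shift "zpfi" by 2
  'z' (pos 25) + 2 = pos 1 = 'b'
  'p' (pos 15) + 2 = pos 17 = 'r'
  'f' (pos 5) + 2 = pos 7 = 'h'
  'i' (pos 8) + 2 = pos 10 = 'k'
Result: brhk

brhk


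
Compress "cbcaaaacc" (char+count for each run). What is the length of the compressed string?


Input: cbcaaaacc
Runs:
  'c' x 1 => "c1"
  'b' x 1 => "b1"
  'c' x 1 => "c1"
  'a' x 4 => "a4"
  'c' x 2 => "c2"
Compressed: "c1b1c1a4c2"
Compressed length: 10

10


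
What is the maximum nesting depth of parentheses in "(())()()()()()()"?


Input: "(())()()()()()()"
Tracking depth:
  Position 0 '(': depth becomes 1
  Position 1 '(': depth becomes 2
  Position 2 ')': depth becomes 1
  Position 3 ')': depth becomes 0
  Position 4 '(': depth becomes 1
  Position 5 ')': depth becomes 0
  Position 6 '(': depth becomes 1
  Position 7 ')': depth becomes 0
  Position 8 '(': depth becomes 1
  Position 9 ')': depth becomes 0
  Position 10 '(': depth becomes 1
  Position 11 ')': depth becomes 0
  Position 12 '(': depth becomes 1
  Position 13 ')': depth becomes 0
  Position 14 '(': depth becomes 1
  Position 15 ')': depth becomes 0
Maximum depth reached: 2

2


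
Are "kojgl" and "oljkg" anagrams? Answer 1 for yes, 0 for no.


Strings: "kojgl", "oljkg"
Sorted first:  gjklo
Sorted second: gjklo
Sorted forms match => anagrams

1


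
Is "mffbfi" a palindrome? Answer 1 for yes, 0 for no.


Input: mffbfi
Reversed: ifbffm
  Compare pos 0 ('m') with pos 5 ('i'): MISMATCH
  Compare pos 1 ('f') with pos 4 ('f'): match
  Compare pos 2 ('f') with pos 3 ('b'): MISMATCH
Result: not a palindrome

0


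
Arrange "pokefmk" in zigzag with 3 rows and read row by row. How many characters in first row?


Zigzag "pokefmk" into 3 rows:
Placing characters:
  'p' => row 0
  'o' => row 1
  'k' => row 2
  'e' => row 1
  'f' => row 0
  'm' => row 1
  'k' => row 2
Rows:
  Row 0: "pf"
  Row 1: "oem"
  Row 2: "kk"
First row length: 2

2


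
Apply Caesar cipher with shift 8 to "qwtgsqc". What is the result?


Caesar cipher: shift "qwtgsqc" by 8
  'q' (pos 16) + 8 = pos 24 = 'y'
  'w' (pos 22) + 8 = pos 4 = 'e'
  't' (pos 19) + 8 = pos 1 = 'b'
  'g' (pos 6) + 8 = pos 14 = 'o'
  's' (pos 18) + 8 = pos 0 = 'a'
  'q' (pos 16) + 8 = pos 24 = 'y'
  'c' (pos 2) + 8 = pos 10 = 'k'
Result: yeboayk

yeboayk


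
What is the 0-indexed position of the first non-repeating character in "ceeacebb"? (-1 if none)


Input: ceeacebb
Character frequencies:
  'a': 1
  'b': 2
  'c': 2
  'e': 3
Scanning left to right for freq == 1:
  Position 0 ('c'): freq=2, skip
  Position 1 ('e'): freq=3, skip
  Position 2 ('e'): freq=3, skip
  Position 3 ('a'): unique! => answer = 3

3


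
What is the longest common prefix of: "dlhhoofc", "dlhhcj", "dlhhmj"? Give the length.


Words: dlhhoofc, dlhhcj, dlhhmj
  Position 0: all 'd' => match
  Position 1: all 'l' => match
  Position 2: all 'h' => match
  Position 3: all 'h' => match
  Position 4: ('o', 'c', 'm') => mismatch, stop
LCP = "dlhh" (length 4)

4


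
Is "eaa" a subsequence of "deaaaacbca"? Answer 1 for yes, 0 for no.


Check if "eaa" is a subsequence of "deaaaacbca"
Greedy scan:
  Position 0 ('d'): no match needed
  Position 1 ('e'): matches sub[0] = 'e'
  Position 2 ('a'): matches sub[1] = 'a'
  Position 3 ('a'): matches sub[2] = 'a'
  Position 4 ('a'): no match needed
  Position 5 ('a'): no match needed
  Position 6 ('c'): no match needed
  Position 7 ('b'): no match needed
  Position 8 ('c'): no match needed
  Position 9 ('a'): no match needed
All 3 characters matched => is a subsequence

1


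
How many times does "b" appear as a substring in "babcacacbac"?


Searching for "b" in "babcacacbac"
Scanning each position:
  Position 0: "b" => MATCH
  Position 1: "a" => no
  Position 2: "b" => MATCH
  Position 3: "c" => no
  Position 4: "a" => no
  Position 5: "c" => no
  Position 6: "a" => no
  Position 7: "c" => no
  Position 8: "b" => MATCH
  Position 9: "a" => no
  Position 10: "c" => no
Total occurrences: 3

3


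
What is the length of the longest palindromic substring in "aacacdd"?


Input: "aacacdd"
Checking substrings for palindromes:
  [1:4] "aca" (len 3) => palindrome
  [2:5] "cac" (len 3) => palindrome
  [0:2] "aa" (len 2) => palindrome
  [5:7] "dd" (len 2) => palindrome
Longest palindromic substring: "aca" with length 3

3


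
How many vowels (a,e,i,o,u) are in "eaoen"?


Input: eaoen
Checking each character:
  'e' at position 0: vowel (running total: 1)
  'a' at position 1: vowel (running total: 2)
  'o' at position 2: vowel (running total: 3)
  'e' at position 3: vowel (running total: 4)
  'n' at position 4: consonant
Total vowels: 4

4


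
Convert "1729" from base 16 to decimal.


Input: "1729" in base 16
Positional expansion:
  Digit '1' (value 1) x 16^3 = 4096
  Digit '7' (value 7) x 16^2 = 1792
  Digit '2' (value 2) x 16^1 = 32
  Digit '9' (value 9) x 16^0 = 9
Sum = 5929

5929


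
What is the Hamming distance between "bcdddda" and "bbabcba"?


Comparing "bcdddda" and "bbabcba" position by position:
  Position 0: 'b' vs 'b' => same
  Position 1: 'c' vs 'b' => differ
  Position 2: 'd' vs 'a' => differ
  Position 3: 'd' vs 'b' => differ
  Position 4: 'd' vs 'c' => differ
  Position 5: 'd' vs 'b' => differ
  Position 6: 'a' vs 'a' => same
Total differences (Hamming distance): 5

5


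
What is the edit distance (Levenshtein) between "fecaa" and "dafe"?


Computing edit distance: "fecaa" -> "dafe"
DP table:
           d    a    f    e
      0    1    2    3    4
  f   1    1    2    2    3
  e   2    2    2    3    2
  c   3    3    3    3    3
  a   4    4    3    4    4
  a   5    5    4    4    5
Edit distance = dp[5][4] = 5

5


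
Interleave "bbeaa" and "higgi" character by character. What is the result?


Interleaving "bbeaa" and "higgi":
  Position 0: 'b' from first, 'h' from second => "bh"
  Position 1: 'b' from first, 'i' from second => "bi"
  Position 2: 'e' from first, 'g' from second => "eg"
  Position 3: 'a' from first, 'g' from second => "ag"
  Position 4: 'a' from first, 'i' from second => "ai"
Result: bhbiegagai

bhbiegagai


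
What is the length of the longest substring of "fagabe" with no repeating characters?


Input: "fagabe"
Sliding window (track last position of each char):
  Position 0 ('f'): window [0,0] length 1 -- new best
  Position 1 ('a'): window [0,1] length 2 -- new best
  Position 2 ('g'): window [0,2] length 3 -- new best
  Position 3 ('a'): repeat (last at 1), move window start to 2
  Position 3 ('a'): window [2,3] length 2
  Position 4 ('b'): window [2,4] length 3
  Position 5 ('e'): window [2,5] length 4 -- new best
Longest substring with no repeats: "gabe" with length 4

4


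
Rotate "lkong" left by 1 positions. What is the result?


Input: "lkong", rotate left by 1
First 1 characters: "l"
Remaining characters: "kong"
Concatenate remaining + first: "kong" + "l" = "kongl"

kongl


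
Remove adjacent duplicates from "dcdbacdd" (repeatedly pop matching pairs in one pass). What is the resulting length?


Input: dcdbacdd
Stack-based adjacent duplicate removal:
  Read 'd': push. Stack: d
  Read 'c': push. Stack: dc
  Read 'd': push. Stack: dcd
  Read 'b': push. Stack: dcdb
  Read 'a': push. Stack: dcdba
  Read 'c': push. Stack: dcdbac
  Read 'd': push. Stack: dcdbacd
  Read 'd': matches stack top 'd' => pop. Stack: dcdbac
Final stack: "dcdbac" (length 6)

6


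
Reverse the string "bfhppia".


Input: bfhppia
Reading characters right to left:
  Position 6: 'a'
  Position 5: 'i'
  Position 4: 'p'
  Position 3: 'p'
  Position 2: 'h'
  Position 1: 'f'
  Position 0: 'b'
Reversed: aipphfb

aipphfb


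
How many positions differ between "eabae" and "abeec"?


Comparing "eabae" and "abeec" position by position:
  Position 0: 'e' vs 'a' => DIFFER
  Position 1: 'a' vs 'b' => DIFFER
  Position 2: 'b' vs 'e' => DIFFER
  Position 3: 'a' vs 'e' => DIFFER
  Position 4: 'e' vs 'c' => DIFFER
Positions that differ: 5

5


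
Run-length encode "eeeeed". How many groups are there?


Input: eeeeed
Scanning for consecutive runs:
  Group 1: 'e' x 5 (positions 0-4)
  Group 2: 'd' x 1 (positions 5-5)
Total groups: 2

2


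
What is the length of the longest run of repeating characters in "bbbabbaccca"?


Input: "bbbabbaccca"
Scanning for longest run:
  Position 1 ('b'): continues run of 'b', length=2
  Position 2 ('b'): continues run of 'b', length=3
  Position 3 ('a'): new char, reset run to 1
  Position 4 ('b'): new char, reset run to 1
  Position 5 ('b'): continues run of 'b', length=2
  Position 6 ('a'): new char, reset run to 1
  Position 7 ('c'): new char, reset run to 1
  Position 8 ('c'): continues run of 'c', length=2
  Position 9 ('c'): continues run of 'c', length=3
  Position 10 ('a'): new char, reset run to 1
Longest run: 'b' with length 3

3


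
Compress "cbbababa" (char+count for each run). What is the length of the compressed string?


Input: cbbababa
Runs:
  'c' x 1 => "c1"
  'b' x 2 => "b2"
  'a' x 1 => "a1"
  'b' x 1 => "b1"
  'a' x 1 => "a1"
  'b' x 1 => "b1"
  'a' x 1 => "a1"
Compressed: "c1b2a1b1a1b1a1"
Compressed length: 14

14


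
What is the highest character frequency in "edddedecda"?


Input: edddedecda
Character counts:
  'a': 1
  'c': 1
  'd': 5
  'e': 3
Maximum frequency: 5

5


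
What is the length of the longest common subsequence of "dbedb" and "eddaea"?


LCS of "dbedb" and "eddaea"
DP table:
           e    d    d    a    e    a
      0    0    0    0    0    0    0
  d   0    0    1    1    1    1    1
  b   0    0    1    1    1    1    1
  e   0    1    1    1    1    2    2
  d   0    1    2    2    2    2    2
  b   0    1    2    2    2    2    2
LCS length = dp[5][6] = 2

2


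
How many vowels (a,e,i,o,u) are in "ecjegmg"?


Input: ecjegmg
Checking each character:
  'e' at position 0: vowel (running total: 1)
  'c' at position 1: consonant
  'j' at position 2: consonant
  'e' at position 3: vowel (running total: 2)
  'g' at position 4: consonant
  'm' at position 5: consonant
  'g' at position 6: consonant
Total vowels: 2

2


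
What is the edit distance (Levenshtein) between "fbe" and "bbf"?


Computing edit distance: "fbe" -> "bbf"
DP table:
           b    b    f
      0    1    2    3
  f   1    1    2    2
  b   2    1    1    2
  e   3    2    2    2
Edit distance = dp[3][3] = 2

2


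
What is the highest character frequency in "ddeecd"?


Input: ddeecd
Character counts:
  'c': 1
  'd': 3
  'e': 2
Maximum frequency: 3

3


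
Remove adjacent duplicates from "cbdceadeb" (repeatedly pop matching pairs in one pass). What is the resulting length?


Input: cbdceadeb
Stack-based adjacent duplicate removal:
  Read 'c': push. Stack: c
  Read 'b': push. Stack: cb
  Read 'd': push. Stack: cbd
  Read 'c': push. Stack: cbdc
  Read 'e': push. Stack: cbdce
  Read 'a': push. Stack: cbdcea
  Read 'd': push. Stack: cbdcead
  Read 'e': push. Stack: cbdceade
  Read 'b': push. Stack: cbdceadeb
Final stack: "cbdceadeb" (length 9)

9


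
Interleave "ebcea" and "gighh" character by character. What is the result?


Interleaving "ebcea" and "gighh":
  Position 0: 'e' from first, 'g' from second => "eg"
  Position 1: 'b' from first, 'i' from second => "bi"
  Position 2: 'c' from first, 'g' from second => "cg"
  Position 3: 'e' from first, 'h' from second => "eh"
  Position 4: 'a' from first, 'h' from second => "ah"
Result: egbicgehah

egbicgehah


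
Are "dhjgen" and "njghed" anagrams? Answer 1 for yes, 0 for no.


Strings: "dhjgen", "njghed"
Sorted first:  deghjn
Sorted second: deghjn
Sorted forms match => anagrams

1


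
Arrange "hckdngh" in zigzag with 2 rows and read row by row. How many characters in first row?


Zigzag "hckdngh" into 2 rows:
Placing characters:
  'h' => row 0
  'c' => row 1
  'k' => row 0
  'd' => row 1
  'n' => row 0
  'g' => row 1
  'h' => row 0
Rows:
  Row 0: "hknh"
  Row 1: "cdg"
First row length: 4

4


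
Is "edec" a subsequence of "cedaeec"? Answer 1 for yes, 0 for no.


Check if "edec" is a subsequence of "cedaeec"
Greedy scan:
  Position 0 ('c'): no match needed
  Position 1 ('e'): matches sub[0] = 'e'
  Position 2 ('d'): matches sub[1] = 'd'
  Position 3 ('a'): no match needed
  Position 4 ('e'): matches sub[2] = 'e'
  Position 5 ('e'): no match needed
  Position 6 ('c'): matches sub[3] = 'c'
All 4 characters matched => is a subsequence

1


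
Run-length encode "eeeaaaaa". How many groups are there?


Input: eeeaaaaa
Scanning for consecutive runs:
  Group 1: 'e' x 3 (positions 0-2)
  Group 2: 'a' x 5 (positions 3-7)
Total groups: 2

2


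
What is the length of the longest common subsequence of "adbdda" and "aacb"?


LCS of "adbdda" and "aacb"
DP table:
           a    a    c    b
      0    0    0    0    0
  a   0    1    1    1    1
  d   0    1    1    1    1
  b   0    1    1    1    2
  d   0    1    1    1    2
  d   0    1    1    1    2
  a   0    1    2    2    2
LCS length = dp[6][4] = 2

2


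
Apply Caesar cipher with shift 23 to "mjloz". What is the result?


Caesar cipher: shift "mjloz" by 23
  'm' (pos 12) + 23 = pos 9 = 'j'
  'j' (pos 9) + 23 = pos 6 = 'g'
  'l' (pos 11) + 23 = pos 8 = 'i'
  'o' (pos 14) + 23 = pos 11 = 'l'
  'z' (pos 25) + 23 = pos 22 = 'w'
Result: jgilw

jgilw


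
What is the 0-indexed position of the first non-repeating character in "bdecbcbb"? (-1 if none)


Input: bdecbcbb
Character frequencies:
  'b': 4
  'c': 2
  'd': 1
  'e': 1
Scanning left to right for freq == 1:
  Position 0 ('b'): freq=4, skip
  Position 1 ('d'): unique! => answer = 1

1


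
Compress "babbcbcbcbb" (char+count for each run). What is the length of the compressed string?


Input: babbcbcbcbb
Runs:
  'b' x 1 => "b1"
  'a' x 1 => "a1"
  'b' x 2 => "b2"
  'c' x 1 => "c1"
  'b' x 1 => "b1"
  'c' x 1 => "c1"
  'b' x 1 => "b1"
  'c' x 1 => "c1"
  'b' x 2 => "b2"
Compressed: "b1a1b2c1b1c1b1c1b2"
Compressed length: 18

18


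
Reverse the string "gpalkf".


Input: gpalkf
Reading characters right to left:
  Position 5: 'f'
  Position 4: 'k'
  Position 3: 'l'
  Position 2: 'a'
  Position 1: 'p'
  Position 0: 'g'
Reversed: fklapg

fklapg


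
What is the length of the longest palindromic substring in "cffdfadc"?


Input: "cffdfadc"
Checking substrings for palindromes:
  [2:5] "fdf" (len 3) => palindrome
  [1:3] "ff" (len 2) => palindrome
Longest palindromic substring: "fdf" with length 3

3


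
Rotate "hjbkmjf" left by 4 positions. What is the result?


Input: "hjbkmjf", rotate left by 4
First 4 characters: "hjbk"
Remaining characters: "mjf"
Concatenate remaining + first: "mjf" + "hjbk" = "mjfhjbk"

mjfhjbk


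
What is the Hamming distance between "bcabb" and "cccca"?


Comparing "bcabb" and "cccca" position by position:
  Position 0: 'b' vs 'c' => differ
  Position 1: 'c' vs 'c' => same
  Position 2: 'a' vs 'c' => differ
  Position 3: 'b' vs 'c' => differ
  Position 4: 'b' vs 'a' => differ
Total differences (Hamming distance): 4

4


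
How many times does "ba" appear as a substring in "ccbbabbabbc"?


Searching for "ba" in "ccbbabbabbc"
Scanning each position:
  Position 0: "cc" => no
  Position 1: "cb" => no
  Position 2: "bb" => no
  Position 3: "ba" => MATCH
  Position 4: "ab" => no
  Position 5: "bb" => no
  Position 6: "ba" => MATCH
  Position 7: "ab" => no
  Position 8: "bb" => no
  Position 9: "bc" => no
Total occurrences: 2

2


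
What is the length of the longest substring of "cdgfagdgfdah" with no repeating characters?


Input: "cdgfagdgfdah"
Sliding window (track last position of each char):
  Position 0 ('c'): window [0,0] length 1 -- new best
  Position 1 ('d'): window [0,1] length 2 -- new best
  Position 2 ('g'): window [0,2] length 3 -- new best
  Position 3 ('f'): window [0,3] length 4 -- new best
  Position 4 ('a'): window [0,4] length 5 -- new best
  Position 5 ('g'): repeat (last at 2), move window start to 3
  Position 5 ('g'): window [3,5] length 3
  Position 6 ('d'): window [3,6] length 4
  Position 7 ('g'): repeat (last at 5), move window start to 6
  Position 7 ('g'): window [6,7] length 2
  Position 8 ('f'): window [6,8] length 3
  Position 9 ('d'): repeat (last at 6), move window start to 7
  Position 9 ('d'): window [7,9] length 3
  Position 10 ('a'): window [7,10] length 4
  Position 11 ('h'): window [7,11] length 5
Longest substring with no repeats: "cdgfa" with length 5

5


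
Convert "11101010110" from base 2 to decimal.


Input: "11101010110" in base 2
Positional expansion:
  Digit '1' (value 1) x 2^10 = 1024
  Digit '1' (value 1) x 2^9 = 512
  Digit '1' (value 1) x 2^8 = 256
  Digit '0' (value 0) x 2^7 = 0
  Digit '1' (value 1) x 2^6 = 64
  Digit '0' (value 0) x 2^5 = 0
  Digit '1' (value 1) x 2^4 = 16
  Digit '0' (value 0) x 2^3 = 0
  Digit '1' (value 1) x 2^2 = 4
  Digit '1' (value 1) x 2^1 = 2
  Digit '0' (value 0) x 2^0 = 0
Sum = 1878

1878


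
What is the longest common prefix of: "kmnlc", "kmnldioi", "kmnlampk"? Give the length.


Words: kmnlc, kmnldioi, kmnlampk
  Position 0: all 'k' => match
  Position 1: all 'm' => match
  Position 2: all 'n' => match
  Position 3: all 'l' => match
  Position 4: ('c', 'd', 'a') => mismatch, stop
LCP = "kmnl" (length 4)

4


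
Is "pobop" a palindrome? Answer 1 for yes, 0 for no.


Input: pobop
Reversed: pobop
  Compare pos 0 ('p') with pos 4 ('p'): match
  Compare pos 1 ('o') with pos 3 ('o'): match
Result: palindrome

1


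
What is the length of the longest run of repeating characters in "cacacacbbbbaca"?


Input: "cacacacbbbbaca"
Scanning for longest run:
  Position 1 ('a'): new char, reset run to 1
  Position 2 ('c'): new char, reset run to 1
  Position 3 ('a'): new char, reset run to 1
  Position 4 ('c'): new char, reset run to 1
  Position 5 ('a'): new char, reset run to 1
  Position 6 ('c'): new char, reset run to 1
  Position 7 ('b'): new char, reset run to 1
  Position 8 ('b'): continues run of 'b', length=2
  Position 9 ('b'): continues run of 'b', length=3
  Position 10 ('b'): continues run of 'b', length=4
  Position 11 ('a'): new char, reset run to 1
  Position 12 ('c'): new char, reset run to 1
  Position 13 ('a'): new char, reset run to 1
Longest run: 'b' with length 4

4


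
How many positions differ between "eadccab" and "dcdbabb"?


Comparing "eadccab" and "dcdbabb" position by position:
  Position 0: 'e' vs 'd' => DIFFER
  Position 1: 'a' vs 'c' => DIFFER
  Position 2: 'd' vs 'd' => same
  Position 3: 'c' vs 'b' => DIFFER
  Position 4: 'c' vs 'a' => DIFFER
  Position 5: 'a' vs 'b' => DIFFER
  Position 6: 'b' vs 'b' => same
Positions that differ: 5

5


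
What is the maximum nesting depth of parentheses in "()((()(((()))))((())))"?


Input: "()((()(((()))))((())))"
Tracking depth:
  Position 0 '(': depth becomes 1
  Position 1 ')': depth becomes 0
  Position 2 '(': depth becomes 1
  Position 3 '(': depth becomes 2
  Position 4 '(': depth becomes 3
  Position 5 ')': depth becomes 2
  Position 6 '(': depth becomes 3
  Position 7 '(': depth becomes 4
  Position 8 '(': depth becomes 5
  Position 9 '(': depth becomes 6
  Position 10 ')': depth becomes 5
  Position 11 ')': depth becomes 4
  Position 12 ')': depth becomes 3
  Position 13 ')': depth becomes 2
  Position 14 ')': depth becomes 1
  Position 15 '(': depth becomes 2
  Position 16 '(': depth becomes 3
  Position 17 '(': depth becomes 4
  Position 18 ')': depth becomes 3
  Position 19 ')': depth becomes 2
  Position 20 ')': depth becomes 1
  Position 21 ')': depth becomes 0
Maximum depth reached: 6

6


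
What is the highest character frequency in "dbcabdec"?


Input: dbcabdec
Character counts:
  'a': 1
  'b': 2
  'c': 2
  'd': 2
  'e': 1
Maximum frequency: 2

2


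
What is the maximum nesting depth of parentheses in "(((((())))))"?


Input: "(((((())))))"
Tracking depth:
  Position 0 '(': depth becomes 1
  Position 1 '(': depth becomes 2
  Position 2 '(': depth becomes 3
  Position 3 '(': depth becomes 4
  Position 4 '(': depth becomes 5
  Position 5 '(': depth becomes 6
  Position 6 ')': depth becomes 5
  Position 7 ')': depth becomes 4
  Position 8 ')': depth becomes 3
  Position 9 ')': depth becomes 2
  Position 10 ')': depth becomes 1
  Position 11 ')': depth becomes 0
Maximum depth reached: 6

6


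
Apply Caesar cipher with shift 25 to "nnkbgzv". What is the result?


Caesar cipher: shift "nnkbgzv" by 25
  'n' (pos 13) + 25 = pos 12 = 'm'
  'n' (pos 13) + 25 = pos 12 = 'm'
  'k' (pos 10) + 25 = pos 9 = 'j'
  'b' (pos 1) + 25 = pos 0 = 'a'
  'g' (pos 6) + 25 = pos 5 = 'f'
  'z' (pos 25) + 25 = pos 24 = 'y'
  'v' (pos 21) + 25 = pos 20 = 'u'
Result: mmjafyu

mmjafyu


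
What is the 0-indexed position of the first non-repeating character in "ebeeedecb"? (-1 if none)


Input: ebeeedecb
Character frequencies:
  'b': 2
  'c': 1
  'd': 1
  'e': 5
Scanning left to right for freq == 1:
  Position 0 ('e'): freq=5, skip
  Position 1 ('b'): freq=2, skip
  Position 2 ('e'): freq=5, skip
  Position 3 ('e'): freq=5, skip
  Position 4 ('e'): freq=5, skip
  Position 5 ('d'): unique! => answer = 5

5


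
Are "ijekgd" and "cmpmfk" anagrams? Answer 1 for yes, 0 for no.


Strings: "ijekgd", "cmpmfk"
Sorted first:  degijk
Sorted second: cfkmmp
Differ at position 0: 'd' vs 'c' => not anagrams

0


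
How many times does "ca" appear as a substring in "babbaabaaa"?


Searching for "ca" in "babbaabaaa"
Scanning each position:
  Position 0: "ba" => no
  Position 1: "ab" => no
  Position 2: "bb" => no
  Position 3: "ba" => no
  Position 4: "aa" => no
  Position 5: "ab" => no
  Position 6: "ba" => no
  Position 7: "aa" => no
  Position 8: "aa" => no
Total occurrences: 0

0


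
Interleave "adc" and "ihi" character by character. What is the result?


Interleaving "adc" and "ihi":
  Position 0: 'a' from first, 'i' from second => "ai"
  Position 1: 'd' from first, 'h' from second => "dh"
  Position 2: 'c' from first, 'i' from second => "ci"
Result: aidhci

aidhci


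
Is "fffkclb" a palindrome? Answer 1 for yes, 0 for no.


Input: fffkclb
Reversed: blckfff
  Compare pos 0 ('f') with pos 6 ('b'): MISMATCH
  Compare pos 1 ('f') with pos 5 ('l'): MISMATCH
  Compare pos 2 ('f') with pos 4 ('c'): MISMATCH
Result: not a palindrome

0


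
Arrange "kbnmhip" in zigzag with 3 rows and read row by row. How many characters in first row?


Zigzag "kbnmhip" into 3 rows:
Placing characters:
  'k' => row 0
  'b' => row 1
  'n' => row 2
  'm' => row 1
  'h' => row 0
  'i' => row 1
  'p' => row 2
Rows:
  Row 0: "kh"
  Row 1: "bmi"
  Row 2: "np"
First row length: 2

2


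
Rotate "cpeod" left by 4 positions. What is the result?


Input: "cpeod", rotate left by 4
First 4 characters: "cpeo"
Remaining characters: "d"
Concatenate remaining + first: "d" + "cpeo" = "dcpeo"

dcpeo


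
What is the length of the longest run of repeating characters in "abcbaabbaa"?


Input: "abcbaabbaa"
Scanning for longest run:
  Position 1 ('b'): new char, reset run to 1
  Position 2 ('c'): new char, reset run to 1
  Position 3 ('b'): new char, reset run to 1
  Position 4 ('a'): new char, reset run to 1
  Position 5 ('a'): continues run of 'a', length=2
  Position 6 ('b'): new char, reset run to 1
  Position 7 ('b'): continues run of 'b', length=2
  Position 8 ('a'): new char, reset run to 1
  Position 9 ('a'): continues run of 'a', length=2
Longest run: 'a' with length 2

2
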